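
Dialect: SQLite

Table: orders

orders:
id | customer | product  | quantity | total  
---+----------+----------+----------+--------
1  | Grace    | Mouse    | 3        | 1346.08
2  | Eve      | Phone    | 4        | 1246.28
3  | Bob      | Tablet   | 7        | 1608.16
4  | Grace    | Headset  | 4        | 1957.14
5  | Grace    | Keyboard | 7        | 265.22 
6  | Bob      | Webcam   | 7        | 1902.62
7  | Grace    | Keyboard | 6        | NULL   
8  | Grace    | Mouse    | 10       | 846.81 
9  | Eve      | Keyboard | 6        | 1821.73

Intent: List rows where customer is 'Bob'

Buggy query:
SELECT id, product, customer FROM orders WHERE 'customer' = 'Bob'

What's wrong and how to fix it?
Bug: 'customer' in single quotes is a string literal, not the column; the comparison is literal-vs-literal and never true

Fix: Remove the quotes around the column name (or use double quotes for an identifier)

Corrected query:
SELECT id, product, customer FROM orders WHERE customer = 'Bob'

Result:
id | product | customer
---+---------+---------
3  | Tablet  | Bob     
6  | Webcam  | Bob     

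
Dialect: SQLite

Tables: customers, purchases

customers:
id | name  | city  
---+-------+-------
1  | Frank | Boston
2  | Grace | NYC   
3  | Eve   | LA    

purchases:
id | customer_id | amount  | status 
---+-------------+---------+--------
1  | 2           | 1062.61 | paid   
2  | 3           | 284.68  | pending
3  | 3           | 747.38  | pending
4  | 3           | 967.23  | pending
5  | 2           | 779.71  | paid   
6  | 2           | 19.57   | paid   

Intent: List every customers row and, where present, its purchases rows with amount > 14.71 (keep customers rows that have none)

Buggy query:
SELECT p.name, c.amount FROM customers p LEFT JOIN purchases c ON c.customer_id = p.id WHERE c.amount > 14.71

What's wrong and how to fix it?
Bug: A WHERE condition on the right-hand table after LEFT JOIN drops unmatched parents

Fix: Move the right-table condition into the ON clause so unmatched parents are kept

Corrected query:
SELECT p.name, c.amount FROM customers p LEFT JOIN purchases c ON c.customer_id = p.id AND c.amount > 14.71

Result:
name  | amount 
------+--------
Frank | NULL   
Grace | 19.57  
Grace | 779.71 
Grace | 1062.61
Eve   | 284.68 
Eve   | 747.38 
Eve   | 967.23 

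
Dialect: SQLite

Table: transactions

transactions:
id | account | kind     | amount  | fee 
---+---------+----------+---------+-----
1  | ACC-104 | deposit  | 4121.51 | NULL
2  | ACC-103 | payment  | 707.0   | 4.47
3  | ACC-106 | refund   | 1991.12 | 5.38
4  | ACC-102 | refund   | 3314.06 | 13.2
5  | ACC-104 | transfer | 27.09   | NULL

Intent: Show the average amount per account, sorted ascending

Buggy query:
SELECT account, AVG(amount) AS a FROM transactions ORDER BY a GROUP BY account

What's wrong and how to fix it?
Bug: ORDER BY appears before GROUP BY; SQL clause order requires GROUP BY first

Fix: Reorder: SELECT … FROM … GROUP BY … ORDER BY …

Corrected query:
SELECT account, AVG(amount) AS a FROM transactions GROUP BY account ORDER BY a

Result:
account | a      
--------+--------
ACC-103 | 707    
ACC-106 | 1991.12
ACC-104 | 2074.3 
ACC-102 | 3314.06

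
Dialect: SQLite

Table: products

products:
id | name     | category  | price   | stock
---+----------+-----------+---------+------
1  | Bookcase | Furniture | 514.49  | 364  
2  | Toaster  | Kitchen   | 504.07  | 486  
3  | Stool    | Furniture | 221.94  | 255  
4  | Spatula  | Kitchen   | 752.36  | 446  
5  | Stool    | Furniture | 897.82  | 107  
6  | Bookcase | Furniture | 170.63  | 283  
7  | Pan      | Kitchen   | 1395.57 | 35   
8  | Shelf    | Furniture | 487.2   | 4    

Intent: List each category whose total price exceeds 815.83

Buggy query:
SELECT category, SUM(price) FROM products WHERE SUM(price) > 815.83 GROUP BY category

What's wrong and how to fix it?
Bug: SUM(price) is an aggregate, but WHERE filters rows before aggregation

Fix: Move the aggregate condition to a HAVING clause

Corrected query:
SELECT category, SUM(price) FROM products GROUP BY category HAVING SUM(price) > 815.83

Result:
category  | SUM(price)
----------+-----------
Furniture | 2292.08   
Kitchen   | 2652      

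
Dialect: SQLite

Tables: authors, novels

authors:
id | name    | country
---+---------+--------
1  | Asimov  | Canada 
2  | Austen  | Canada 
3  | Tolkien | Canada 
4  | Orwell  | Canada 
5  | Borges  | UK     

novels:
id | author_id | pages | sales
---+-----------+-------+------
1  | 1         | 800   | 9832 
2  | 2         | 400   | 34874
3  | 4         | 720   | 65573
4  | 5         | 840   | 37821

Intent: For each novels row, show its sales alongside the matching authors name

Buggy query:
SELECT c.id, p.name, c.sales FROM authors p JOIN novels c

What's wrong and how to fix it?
Bug: JOIN with no ON clause produces a cartesian product; every novels row pairs with every authors row

Fix: Specify the join condition linking the foreign key to the parent id

Corrected query:
SELECT c.id, p.name, c.sales FROM authors p JOIN novels c ON c.author_id = p.id

Result:
id | name   | sales
---+--------+------
1  | Asimov | 9832 
2  | Austen | 34874
3  | Orwell | 65573
4  | Borges | 37821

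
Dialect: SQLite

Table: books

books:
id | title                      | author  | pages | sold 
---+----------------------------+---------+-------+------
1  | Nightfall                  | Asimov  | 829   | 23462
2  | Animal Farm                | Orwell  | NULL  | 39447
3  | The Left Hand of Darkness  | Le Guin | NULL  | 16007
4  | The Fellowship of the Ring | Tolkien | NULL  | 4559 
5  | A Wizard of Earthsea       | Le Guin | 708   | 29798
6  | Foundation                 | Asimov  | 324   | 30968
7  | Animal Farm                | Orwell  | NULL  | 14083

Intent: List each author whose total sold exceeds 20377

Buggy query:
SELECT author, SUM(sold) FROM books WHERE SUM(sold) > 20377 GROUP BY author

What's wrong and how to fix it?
Bug: SUM(sold) is an aggregate, but WHERE filters rows before aggregation

Fix: Use HAVING (which filters groups after aggregation) instead of WHERE

Corrected query:
SELECT author, SUM(sold) FROM books GROUP BY author HAVING SUM(sold) > 20377

Result:
author  | SUM(sold)
--------+----------
Asimov  | 54430    
Le Guin | 45805    
Orwell  | 53530    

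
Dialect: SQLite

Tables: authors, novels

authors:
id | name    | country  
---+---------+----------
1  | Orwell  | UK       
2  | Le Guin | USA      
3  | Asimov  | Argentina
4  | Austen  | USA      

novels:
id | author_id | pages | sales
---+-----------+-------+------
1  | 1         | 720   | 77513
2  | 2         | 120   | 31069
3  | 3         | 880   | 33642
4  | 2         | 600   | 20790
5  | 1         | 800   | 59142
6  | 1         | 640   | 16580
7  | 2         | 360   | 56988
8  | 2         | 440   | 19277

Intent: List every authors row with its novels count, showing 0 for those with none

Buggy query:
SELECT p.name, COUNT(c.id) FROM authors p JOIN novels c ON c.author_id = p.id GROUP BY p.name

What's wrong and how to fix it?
Bug: An inner join excludes parents with zero children

Fix: Use LEFT JOIN so parents without children still appear (COUNT(c.id) gives 0)

Corrected query:
SELECT p.name, COUNT(c.id) FROM authors p LEFT JOIN novels c ON c.author_id = p.id GROUP BY p.name

Result:
name    | COUNT(c.id)
--------+------------
Asimov  | 1          
Austen  | 0          
Le Guin | 4          
Orwell  | 3          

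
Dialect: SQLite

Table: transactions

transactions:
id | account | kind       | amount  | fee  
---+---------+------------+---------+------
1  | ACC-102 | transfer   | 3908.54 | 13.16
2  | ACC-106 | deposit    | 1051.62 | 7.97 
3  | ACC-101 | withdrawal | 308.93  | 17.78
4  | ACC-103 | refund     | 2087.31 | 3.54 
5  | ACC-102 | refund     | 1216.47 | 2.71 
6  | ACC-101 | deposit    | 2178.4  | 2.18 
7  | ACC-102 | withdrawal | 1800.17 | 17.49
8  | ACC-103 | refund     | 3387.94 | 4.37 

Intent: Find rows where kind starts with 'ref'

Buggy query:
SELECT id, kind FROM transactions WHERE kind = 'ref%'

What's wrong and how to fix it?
Bug: '=' compares the literal string including the % character; pattern matching needs LIKE

Fix: Replace '=' with LIKE so 'ref%' is treated as a pattern

Corrected query:
SELECT id, kind FROM transactions WHERE kind LIKE 'ref%'

Result:
id | kind  
---+-------
4  | refund
5  | refund
8  | refund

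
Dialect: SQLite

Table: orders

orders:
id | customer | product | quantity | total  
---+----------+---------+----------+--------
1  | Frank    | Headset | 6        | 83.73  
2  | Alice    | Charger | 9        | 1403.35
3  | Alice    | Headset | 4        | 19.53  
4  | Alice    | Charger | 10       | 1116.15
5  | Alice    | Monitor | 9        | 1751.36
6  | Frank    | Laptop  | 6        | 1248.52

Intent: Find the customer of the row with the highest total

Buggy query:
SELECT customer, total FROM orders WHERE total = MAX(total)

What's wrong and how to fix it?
Bug: WHERE is evaluated per row; an aggregate over the whole table isn't defined there

Fix: Use a subquery: WHERE total = (SELECT MAX(total) FROM orders)

Corrected query:
SELECT customer, total FROM orders WHERE total = (SELECT MAX(total) FROM orders)

Result:
customer | total  
---------+--------
Alice    | 1751.36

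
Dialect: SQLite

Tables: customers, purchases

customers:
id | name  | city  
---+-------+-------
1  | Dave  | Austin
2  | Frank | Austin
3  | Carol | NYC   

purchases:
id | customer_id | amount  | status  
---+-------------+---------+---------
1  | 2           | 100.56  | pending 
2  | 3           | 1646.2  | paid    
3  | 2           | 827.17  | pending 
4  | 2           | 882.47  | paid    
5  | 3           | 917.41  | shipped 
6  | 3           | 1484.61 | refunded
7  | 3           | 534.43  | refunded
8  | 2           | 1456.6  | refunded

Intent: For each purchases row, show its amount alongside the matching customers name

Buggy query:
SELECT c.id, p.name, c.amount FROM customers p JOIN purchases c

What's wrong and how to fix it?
Bug: JOIN with no ON clause produces a cartesian product; every purchases row pairs with every customers row

Fix: Add ON c.customer_id = p.id to the JOIN

Corrected query:
SELECT c.id, p.name, c.amount FROM customers p JOIN purchases c ON c.customer_id = p.id

Result:
id | name  | amount 
---+-------+--------
1  | Frank | 100.56 
2  | Carol | 1646.2 
3  | Frank | 827.17 
4  | Frank | 882.47 
5  | Carol | 917.41 
6  | Carol | 1484.61
7  | Carol | 534.43 
8  | Frank | 1456.6 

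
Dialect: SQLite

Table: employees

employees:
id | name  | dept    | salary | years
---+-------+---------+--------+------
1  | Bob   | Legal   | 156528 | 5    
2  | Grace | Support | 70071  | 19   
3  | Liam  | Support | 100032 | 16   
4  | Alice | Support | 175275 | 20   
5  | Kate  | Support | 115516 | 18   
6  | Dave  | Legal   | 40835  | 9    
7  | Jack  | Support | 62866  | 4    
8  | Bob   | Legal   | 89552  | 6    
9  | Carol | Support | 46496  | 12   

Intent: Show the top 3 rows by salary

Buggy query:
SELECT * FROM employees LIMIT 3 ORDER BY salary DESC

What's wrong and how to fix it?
Bug: ORDER BY cannot follow LIMIT; LIMIT is the final clause

Fix: Sort with ORDER BY, then apply LIMIT

Corrected query:
SELECT * FROM employees ORDER BY salary DESC LIMIT 3

Result:
id | name  | dept    | salary | years
---+-------+---------+--------+------
4  | Alice | Support | 175275 | 20   
1  | Bob   | Legal   | 156528 | 5    
5  | Kate  | Support | 115516 | 18   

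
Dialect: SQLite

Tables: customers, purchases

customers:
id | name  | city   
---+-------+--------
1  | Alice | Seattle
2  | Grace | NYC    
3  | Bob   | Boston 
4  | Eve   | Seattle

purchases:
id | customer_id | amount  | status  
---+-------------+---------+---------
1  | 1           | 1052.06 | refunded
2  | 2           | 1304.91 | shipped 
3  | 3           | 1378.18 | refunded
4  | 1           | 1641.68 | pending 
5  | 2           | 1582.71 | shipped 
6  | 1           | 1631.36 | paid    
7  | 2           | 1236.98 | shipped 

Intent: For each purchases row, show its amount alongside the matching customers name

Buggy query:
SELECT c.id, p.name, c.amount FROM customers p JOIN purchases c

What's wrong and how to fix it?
Bug: JOIN with no ON clause produces a cartesian product; every purchases row pairs with every customers row

Fix: Specify the join condition linking the foreign key to the parent id

Corrected query:
SELECT c.id, p.name, c.amount FROM customers p JOIN purchases c ON c.customer_id = p.id

Result:
id | name  | amount 
---+-------+--------
1  | Alice | 1052.06
2  | Grace | 1304.91
3  | Bob   | 1378.18
4  | Alice | 1641.68
5  | Grace | 1582.71
6  | Alice | 1631.36
7  | Grace | 1236.98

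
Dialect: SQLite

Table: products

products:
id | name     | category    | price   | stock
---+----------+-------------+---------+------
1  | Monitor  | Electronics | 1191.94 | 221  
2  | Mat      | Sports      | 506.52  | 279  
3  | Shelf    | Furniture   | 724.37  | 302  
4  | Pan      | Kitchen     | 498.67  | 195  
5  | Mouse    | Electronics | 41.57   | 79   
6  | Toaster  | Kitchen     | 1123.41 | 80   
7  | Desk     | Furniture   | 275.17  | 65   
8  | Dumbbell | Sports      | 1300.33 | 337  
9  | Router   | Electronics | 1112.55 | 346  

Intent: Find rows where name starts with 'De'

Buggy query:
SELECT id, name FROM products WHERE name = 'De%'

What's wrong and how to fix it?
Bug: '=' compares the literal string including the % character; pattern matching needs LIKE

Fix: Replace '=' with LIKE so 'De%' is treated as a pattern

Corrected query:
SELECT id, name FROM products WHERE name LIKE 'De%'

Result:
id | name
---+-----
7  | Desk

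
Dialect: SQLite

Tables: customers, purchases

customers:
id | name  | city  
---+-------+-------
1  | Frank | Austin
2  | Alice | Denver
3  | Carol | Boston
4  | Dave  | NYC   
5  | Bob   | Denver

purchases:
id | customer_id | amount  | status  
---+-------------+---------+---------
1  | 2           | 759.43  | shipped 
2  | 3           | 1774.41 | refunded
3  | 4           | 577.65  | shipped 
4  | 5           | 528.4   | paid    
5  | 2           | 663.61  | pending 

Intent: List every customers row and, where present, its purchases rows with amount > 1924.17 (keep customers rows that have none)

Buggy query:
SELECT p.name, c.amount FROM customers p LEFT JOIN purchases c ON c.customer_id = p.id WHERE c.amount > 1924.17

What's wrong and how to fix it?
Bug: Filtering c.amount in WHERE discards the NULL rows produced by LEFT JOIN, turning it into an inner join

Fix: Put 'c.amount > 1924.17' in the JOIN's ON clause instead of WHERE

Corrected query:
SELECT p.name, c.amount FROM customers p LEFT JOIN purchases c ON c.customer_id = p.id AND c.amount > 1924.17

Result:
name  | amount
------+-------
Frank | NULL  
Alice | NULL  
Carol | NULL  
Dave  | NULL  
Bob   | NULL  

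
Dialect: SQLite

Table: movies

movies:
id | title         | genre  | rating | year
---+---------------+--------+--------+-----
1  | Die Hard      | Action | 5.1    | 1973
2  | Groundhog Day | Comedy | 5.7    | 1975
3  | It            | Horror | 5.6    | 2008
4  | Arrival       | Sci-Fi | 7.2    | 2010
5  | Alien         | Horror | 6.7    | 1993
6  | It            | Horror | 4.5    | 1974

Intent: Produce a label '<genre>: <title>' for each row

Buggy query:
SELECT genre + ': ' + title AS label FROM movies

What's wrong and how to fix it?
Bug: '+' is numeric addition; on text columns SQLite converts them to 0 instead of concatenating

Fix: Replace + with || to concatenate text

Corrected query:
SELECT genre || ': ' || title AS label FROM movies

Result:
label                
---------------------
Action: Die Hard     
Comedy: Groundhog Day
Horror: It           
Sci-Fi: Arrival      
Horror: Alien        
Horror: It           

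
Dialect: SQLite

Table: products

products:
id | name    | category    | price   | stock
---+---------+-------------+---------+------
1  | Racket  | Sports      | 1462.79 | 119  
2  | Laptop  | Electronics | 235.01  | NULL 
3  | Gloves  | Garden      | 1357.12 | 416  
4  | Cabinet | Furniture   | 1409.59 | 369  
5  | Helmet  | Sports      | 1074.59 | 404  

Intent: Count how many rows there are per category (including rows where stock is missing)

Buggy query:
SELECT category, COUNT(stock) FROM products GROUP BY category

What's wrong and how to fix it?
Bug: COUNT(column) counts non-NULL values only; rows with NULL stock aren't counted

Fix: Use COUNT(*) to count all rows regardless of NULL

Corrected query:
SELECT category, COUNT(*) FROM products GROUP BY category

Result:
category    | COUNT(*)
------------+---------
Electronics | 1       
Furniture   | 1       
Garden      | 1       
Sports      | 2       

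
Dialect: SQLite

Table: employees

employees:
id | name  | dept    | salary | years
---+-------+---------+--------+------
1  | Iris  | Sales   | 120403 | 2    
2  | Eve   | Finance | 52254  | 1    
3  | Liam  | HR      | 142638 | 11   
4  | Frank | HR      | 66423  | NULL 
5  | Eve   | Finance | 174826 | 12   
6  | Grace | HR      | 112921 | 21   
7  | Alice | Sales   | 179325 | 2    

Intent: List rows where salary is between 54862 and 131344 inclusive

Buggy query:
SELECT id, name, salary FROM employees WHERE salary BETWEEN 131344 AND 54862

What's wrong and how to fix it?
Bug: The bounds are reversed; BETWEEN a AND b requires a <= b to match anything

Fix: Write BETWEEN 54862 AND 131344

Corrected query:
SELECT id, name, salary FROM employees WHERE salary BETWEEN 54862 AND 131344

Result:
id | name  | salary
---+-------+-------
1  | Iris  | 120403
4  | Frank | 66423 
6  | Grace | 112921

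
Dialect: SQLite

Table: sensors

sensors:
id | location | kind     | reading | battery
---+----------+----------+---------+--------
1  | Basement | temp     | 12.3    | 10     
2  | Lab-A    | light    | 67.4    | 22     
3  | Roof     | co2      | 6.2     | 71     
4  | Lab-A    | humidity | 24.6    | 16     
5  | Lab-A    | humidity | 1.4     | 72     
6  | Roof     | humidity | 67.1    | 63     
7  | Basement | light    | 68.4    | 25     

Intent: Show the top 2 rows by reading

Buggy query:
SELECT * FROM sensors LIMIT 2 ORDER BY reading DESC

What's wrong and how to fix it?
Bug: LIMIT must come after ORDER BY

Fix: Sort with ORDER BY, then apply LIMIT

Corrected query:
SELECT * FROM sensors ORDER BY reading DESC LIMIT 2

Result:
id | location | kind  | reading | battery
---+----------+-------+---------+--------
7  | Basement | light | 68.4    | 25     
2  | Lab-A    | light | 67.4    | 22     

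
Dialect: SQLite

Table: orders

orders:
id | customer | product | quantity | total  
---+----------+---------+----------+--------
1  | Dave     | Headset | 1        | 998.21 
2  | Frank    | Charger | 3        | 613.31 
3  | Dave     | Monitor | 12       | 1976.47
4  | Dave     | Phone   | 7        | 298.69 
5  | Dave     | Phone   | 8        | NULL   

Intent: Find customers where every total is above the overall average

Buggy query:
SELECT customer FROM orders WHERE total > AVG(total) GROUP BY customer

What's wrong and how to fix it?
Bug: WHERE evaluates per row before aggregation, so AVG() is unavailable

Fix: Use a subquery for AVG and a HAVING MIN(...) filter so the condition holds for every row in the group

Corrected query:
SELECT customer FROM orders GROUP BY customer HAVING MIN(total) > (SELECT AVG(total) FROM orders)

Result:
(no rows)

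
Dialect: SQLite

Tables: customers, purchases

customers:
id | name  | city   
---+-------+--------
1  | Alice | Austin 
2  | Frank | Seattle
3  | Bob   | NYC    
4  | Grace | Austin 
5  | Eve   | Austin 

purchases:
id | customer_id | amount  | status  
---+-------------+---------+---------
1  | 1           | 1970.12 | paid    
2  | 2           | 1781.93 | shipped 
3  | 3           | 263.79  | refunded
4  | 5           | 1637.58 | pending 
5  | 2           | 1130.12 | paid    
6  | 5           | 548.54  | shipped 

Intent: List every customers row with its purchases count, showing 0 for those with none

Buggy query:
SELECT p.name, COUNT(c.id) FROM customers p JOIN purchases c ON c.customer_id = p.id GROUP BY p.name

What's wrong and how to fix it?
Bug: An inner join excludes parents with zero children

Fix: Switch to LEFT JOIN to retain unmatched parent rows

Corrected query:
SELECT p.name, COUNT(c.id) FROM customers p LEFT JOIN purchases c ON c.customer_id = p.id GROUP BY p.name

Result:
name  | COUNT(c.id)
------+------------
Alice | 1          
Bob   | 1          
Eve   | 2          
Frank | 2          
Grace | 0          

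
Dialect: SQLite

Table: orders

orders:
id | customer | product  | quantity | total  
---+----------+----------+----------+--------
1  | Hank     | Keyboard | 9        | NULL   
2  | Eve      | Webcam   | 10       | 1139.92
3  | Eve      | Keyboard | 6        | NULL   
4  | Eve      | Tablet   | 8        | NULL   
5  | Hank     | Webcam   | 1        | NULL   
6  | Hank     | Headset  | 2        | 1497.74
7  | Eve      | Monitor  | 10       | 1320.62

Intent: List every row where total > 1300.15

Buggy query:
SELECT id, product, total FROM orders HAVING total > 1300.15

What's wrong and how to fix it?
Bug: HAVING filters the output of aggregation, but this query has no GROUP BY and no aggregate functions, so SQLite rejects it (HAVING clause on a non-aggregate query); the condition here is per row

Fix: Use WHERE for row-level filtering

Corrected query:
SELECT id, product, total FROM orders WHERE total > 1300.15

Result:
id | product | total  
---+---------+--------
6  | Headset | 1497.74
7  | Monitor | 1320.62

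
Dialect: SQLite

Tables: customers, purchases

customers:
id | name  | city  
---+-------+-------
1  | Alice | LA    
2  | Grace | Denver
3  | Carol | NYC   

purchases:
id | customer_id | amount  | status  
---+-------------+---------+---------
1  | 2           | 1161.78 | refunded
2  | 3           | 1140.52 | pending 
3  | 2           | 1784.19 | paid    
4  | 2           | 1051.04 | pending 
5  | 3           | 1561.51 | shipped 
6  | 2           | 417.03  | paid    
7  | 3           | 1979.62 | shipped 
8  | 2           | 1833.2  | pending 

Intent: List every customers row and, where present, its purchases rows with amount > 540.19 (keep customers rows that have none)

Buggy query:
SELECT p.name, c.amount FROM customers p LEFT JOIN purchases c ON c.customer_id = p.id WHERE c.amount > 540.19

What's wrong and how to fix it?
Bug: Filtering c.amount in WHERE discards the NULL rows produced by LEFT JOIN, turning it into an inner join

Fix: Move the right-table condition into the ON clause so unmatched parents are kept

Corrected query:
SELECT p.name, c.amount FROM customers p LEFT JOIN purchases c ON c.customer_id = p.id AND c.amount > 540.19

Result:
name  | amount 
------+--------
Alice | NULL   
Grace | 1051.04
Grace | 1161.78
Grace | 1784.19
Grace | 1833.2 
Carol | 1140.52
Carol | 1561.51
Carol | 1979.62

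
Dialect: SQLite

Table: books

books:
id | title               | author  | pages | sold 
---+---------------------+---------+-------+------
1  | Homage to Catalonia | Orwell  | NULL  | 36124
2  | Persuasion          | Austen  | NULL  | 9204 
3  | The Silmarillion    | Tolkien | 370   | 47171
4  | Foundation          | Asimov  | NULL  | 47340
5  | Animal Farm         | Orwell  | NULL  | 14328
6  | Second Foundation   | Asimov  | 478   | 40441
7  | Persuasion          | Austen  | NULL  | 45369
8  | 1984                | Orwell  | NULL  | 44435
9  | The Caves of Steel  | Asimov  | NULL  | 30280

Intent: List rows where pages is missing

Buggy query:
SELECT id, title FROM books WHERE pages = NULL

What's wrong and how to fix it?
Bug: Comparing to NULL with '=' never matches; NULL = NULL is unknown, not true

Fix: Use IS NULL to test for NULL

Corrected query:
SELECT id, title FROM books WHERE pages IS NULL

Result:
id | title              
---+--------------------
1  | Homage to Catalonia
2  | Persuasion         
4  | Foundation         
5  | Animal Farm        
7  | Persuasion         
8  | 1984               
9  | The Caves of Steel 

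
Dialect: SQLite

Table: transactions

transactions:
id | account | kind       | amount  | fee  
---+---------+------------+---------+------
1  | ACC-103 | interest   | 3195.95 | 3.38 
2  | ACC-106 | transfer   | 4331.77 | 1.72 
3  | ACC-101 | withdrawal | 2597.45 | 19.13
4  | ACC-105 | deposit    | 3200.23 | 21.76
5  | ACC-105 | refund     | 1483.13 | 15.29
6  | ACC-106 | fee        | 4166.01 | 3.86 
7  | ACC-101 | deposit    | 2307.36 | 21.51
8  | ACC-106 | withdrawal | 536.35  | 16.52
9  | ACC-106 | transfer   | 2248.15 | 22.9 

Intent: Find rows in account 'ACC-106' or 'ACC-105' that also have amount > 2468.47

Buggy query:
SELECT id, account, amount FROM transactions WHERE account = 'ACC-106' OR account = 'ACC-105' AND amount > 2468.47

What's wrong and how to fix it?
Bug: Without parentheses, AND is evaluated before OR, so the amount filter only applies to the 'ACC-105' branch

Fix: Add parentheses around the OR so the AND applies to both alternatives

Corrected query:
SELECT id, account, amount FROM transactions WHERE (account = 'ACC-106' OR account = 'ACC-105') AND amount > 2468.47

Result:
id | account | amount 
---+---------+--------
2  | ACC-106 | 4331.77
4  | ACC-105 | 3200.23
6  | ACC-106 | 4166.01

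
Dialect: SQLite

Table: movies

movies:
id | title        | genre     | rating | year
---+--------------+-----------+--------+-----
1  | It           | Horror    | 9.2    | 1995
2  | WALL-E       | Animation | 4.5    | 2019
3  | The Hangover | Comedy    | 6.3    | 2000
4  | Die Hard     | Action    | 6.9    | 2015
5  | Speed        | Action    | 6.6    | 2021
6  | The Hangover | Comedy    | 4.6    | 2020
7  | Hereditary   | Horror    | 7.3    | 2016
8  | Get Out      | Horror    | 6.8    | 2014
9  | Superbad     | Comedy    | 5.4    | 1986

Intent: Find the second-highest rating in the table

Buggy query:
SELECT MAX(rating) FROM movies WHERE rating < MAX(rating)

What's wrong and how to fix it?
Bug: The inner MAX is an aggregate inside WHERE, which is not allowed

Fix: Compute the overall MAX in a subquery, then take MAX of rows below it

Corrected query:
SELECT MAX(rating) FROM movies WHERE rating < (SELECT MAX(rating) FROM movies)

Result:
MAX(rating)
-----------
7.3        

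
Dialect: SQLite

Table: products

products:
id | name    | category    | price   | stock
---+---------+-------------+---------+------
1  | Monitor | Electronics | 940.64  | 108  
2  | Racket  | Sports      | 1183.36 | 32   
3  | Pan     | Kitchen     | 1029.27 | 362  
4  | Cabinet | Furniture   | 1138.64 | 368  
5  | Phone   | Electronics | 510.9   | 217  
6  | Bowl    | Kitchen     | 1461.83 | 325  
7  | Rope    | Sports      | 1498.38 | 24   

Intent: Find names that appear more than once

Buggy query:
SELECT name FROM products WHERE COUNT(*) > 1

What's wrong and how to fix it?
Bug: WHERE can't reference COUNT(*); aggregates are computed after WHERE

Fix: GROUP BY name, then filter groups with HAVING COUNT(*) > 1

Corrected query:
SELECT name FROM products GROUP BY name HAVING COUNT(*) > 1

Result:
(no rows)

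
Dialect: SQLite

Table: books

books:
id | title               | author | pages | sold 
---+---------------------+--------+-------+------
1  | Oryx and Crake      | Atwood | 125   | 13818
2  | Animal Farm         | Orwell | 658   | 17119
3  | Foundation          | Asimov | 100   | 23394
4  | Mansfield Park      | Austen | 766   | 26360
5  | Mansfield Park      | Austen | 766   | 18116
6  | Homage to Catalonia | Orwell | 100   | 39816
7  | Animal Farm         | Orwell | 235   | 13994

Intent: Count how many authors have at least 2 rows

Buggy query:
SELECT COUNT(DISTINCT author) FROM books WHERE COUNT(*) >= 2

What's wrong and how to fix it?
Bug: WHERE filters individual rows, not groups, so a group-level COUNT is invalid there

Fix: Group first with HAVING COUNT(*) >= 2, then COUNT the resulting groups

Corrected query:
SELECT COUNT(*) FROM (SELECT author FROM books GROUP BY author HAVING COUNT(*) >= 2)

Result:
COUNT(*)
--------
2       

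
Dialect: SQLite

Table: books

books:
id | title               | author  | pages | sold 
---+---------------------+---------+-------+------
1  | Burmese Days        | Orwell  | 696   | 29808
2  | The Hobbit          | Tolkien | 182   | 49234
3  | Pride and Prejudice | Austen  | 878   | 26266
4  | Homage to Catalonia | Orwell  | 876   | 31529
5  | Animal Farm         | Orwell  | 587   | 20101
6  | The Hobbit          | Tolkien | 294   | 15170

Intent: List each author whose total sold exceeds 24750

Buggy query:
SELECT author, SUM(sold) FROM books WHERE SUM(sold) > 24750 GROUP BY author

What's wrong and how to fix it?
Bug: WHERE runs before GROUP BY, so aggregates aren't available there

Fix: Move the aggregate condition to a HAVING clause

Corrected query:
SELECT author, SUM(sold) FROM books GROUP BY author HAVING SUM(sold) > 24750

Result:
author  | SUM(sold)
--------+----------
Austen  | 26266    
Orwell  | 81438    
Tolkien | 64404    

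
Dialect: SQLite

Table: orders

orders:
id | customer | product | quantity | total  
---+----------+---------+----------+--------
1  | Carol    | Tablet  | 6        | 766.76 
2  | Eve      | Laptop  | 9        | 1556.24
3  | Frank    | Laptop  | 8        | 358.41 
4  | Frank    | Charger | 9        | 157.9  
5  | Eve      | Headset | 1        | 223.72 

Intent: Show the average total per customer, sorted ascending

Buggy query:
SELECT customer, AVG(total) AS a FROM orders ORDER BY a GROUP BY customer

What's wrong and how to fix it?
Bug: GROUP BY must precede ORDER BY

Fix: Reorder: SELECT … FROM … GROUP BY … ORDER BY …

Corrected query:
SELECT customer, AVG(total) AS a FROM orders GROUP BY customer ORDER BY a

Result:
customer | a      
---------+--------
Frank    | 258.155
Carol    | 766.76 
Eve      | 889.98 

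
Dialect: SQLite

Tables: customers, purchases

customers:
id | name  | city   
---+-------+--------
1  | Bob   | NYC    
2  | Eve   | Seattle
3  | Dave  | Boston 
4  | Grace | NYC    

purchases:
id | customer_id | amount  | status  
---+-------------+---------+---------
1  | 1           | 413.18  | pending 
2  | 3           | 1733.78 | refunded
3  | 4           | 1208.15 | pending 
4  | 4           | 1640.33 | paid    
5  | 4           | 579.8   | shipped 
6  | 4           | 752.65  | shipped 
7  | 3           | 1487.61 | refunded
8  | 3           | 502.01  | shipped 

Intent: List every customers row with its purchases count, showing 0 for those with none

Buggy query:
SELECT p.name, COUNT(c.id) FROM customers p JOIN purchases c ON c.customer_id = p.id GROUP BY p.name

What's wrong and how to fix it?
Bug: INNER JOIN drops customers rows that have no matching purchases rows

Fix: Switch to LEFT JOIN to retain unmatched parent rows

Corrected query:
SELECT p.name, COUNT(c.id) FROM customers p LEFT JOIN purchases c ON c.customer_id = p.id GROUP BY p.name

Result:
name  | COUNT(c.id)
------+------------
Bob   | 1          
Dave  | 3          
Eve   | 0          
Grace | 4          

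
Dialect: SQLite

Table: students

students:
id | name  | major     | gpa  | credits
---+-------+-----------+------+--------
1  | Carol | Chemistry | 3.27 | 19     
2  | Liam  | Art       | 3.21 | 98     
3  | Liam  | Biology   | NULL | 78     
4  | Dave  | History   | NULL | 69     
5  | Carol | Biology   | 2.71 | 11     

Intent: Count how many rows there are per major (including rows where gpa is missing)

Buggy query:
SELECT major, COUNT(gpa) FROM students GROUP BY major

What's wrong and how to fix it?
Bug: COUNT(column) counts non-NULL values only; rows with NULL gpa aren't counted

Fix: Use COUNT(*) to count all rows regardless of NULL

Corrected query:
SELECT major, COUNT(*) FROM students GROUP BY major

Result:
major     | COUNT(*)
----------+---------
Art       | 1       
Biology   | 2       
Chemistry | 1       
History   | 1       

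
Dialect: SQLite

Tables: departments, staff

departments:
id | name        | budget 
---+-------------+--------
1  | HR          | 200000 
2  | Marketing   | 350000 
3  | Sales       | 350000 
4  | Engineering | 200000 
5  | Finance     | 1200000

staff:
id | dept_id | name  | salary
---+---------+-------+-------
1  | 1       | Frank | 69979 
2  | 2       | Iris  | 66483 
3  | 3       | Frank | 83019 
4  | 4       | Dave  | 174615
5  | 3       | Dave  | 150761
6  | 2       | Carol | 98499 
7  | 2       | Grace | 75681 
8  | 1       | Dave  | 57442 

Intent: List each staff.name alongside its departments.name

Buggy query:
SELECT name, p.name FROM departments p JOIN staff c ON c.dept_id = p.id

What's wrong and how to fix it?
Bug: 'name' exists in both joined tables, so the database can't tell which one is meant

Fix: Prefix ambiguous columns with the table alias

Corrected query:
SELECT c.name, p.name FROM departments p JOIN staff c ON c.dept_id = p.id

Result:
name  | name       
------+------------
Frank | HR         
Iris  | Marketing  
Frank | Sales      
Dave  | Engineering
Dave  | Sales      
Carol | Marketing  
Grace | Marketing  
Dave  | HR         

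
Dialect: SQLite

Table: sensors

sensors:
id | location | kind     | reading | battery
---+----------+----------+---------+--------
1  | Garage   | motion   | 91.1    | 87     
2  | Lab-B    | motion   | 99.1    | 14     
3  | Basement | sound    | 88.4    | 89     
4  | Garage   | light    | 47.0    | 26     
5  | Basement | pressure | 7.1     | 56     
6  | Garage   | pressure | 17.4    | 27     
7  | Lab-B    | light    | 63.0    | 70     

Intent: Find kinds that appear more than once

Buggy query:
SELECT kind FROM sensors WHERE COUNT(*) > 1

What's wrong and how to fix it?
Bug: WHERE can't reference COUNT(*); aggregates are computed after WHERE

Fix: GROUP BY kind, then filter groups with HAVING COUNT(*) > 1

Corrected query:
SELECT kind FROM sensors GROUP BY kind HAVING COUNT(*) > 1

Result:
kind    
--------
light   
motion  
pressure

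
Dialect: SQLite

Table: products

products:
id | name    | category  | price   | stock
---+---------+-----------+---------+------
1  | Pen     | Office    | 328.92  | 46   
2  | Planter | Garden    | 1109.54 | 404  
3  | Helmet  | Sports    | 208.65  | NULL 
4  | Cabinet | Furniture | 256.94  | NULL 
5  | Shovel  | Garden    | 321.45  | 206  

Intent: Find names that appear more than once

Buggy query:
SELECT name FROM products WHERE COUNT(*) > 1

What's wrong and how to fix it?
Bug: COUNT(*) is an aggregate and cannot be used in WHERE

Fix: GROUP BY name, then filter groups with HAVING COUNT(*) > 1

Corrected query:
SELECT name FROM products GROUP BY name HAVING COUNT(*) > 1

Result:
(no rows)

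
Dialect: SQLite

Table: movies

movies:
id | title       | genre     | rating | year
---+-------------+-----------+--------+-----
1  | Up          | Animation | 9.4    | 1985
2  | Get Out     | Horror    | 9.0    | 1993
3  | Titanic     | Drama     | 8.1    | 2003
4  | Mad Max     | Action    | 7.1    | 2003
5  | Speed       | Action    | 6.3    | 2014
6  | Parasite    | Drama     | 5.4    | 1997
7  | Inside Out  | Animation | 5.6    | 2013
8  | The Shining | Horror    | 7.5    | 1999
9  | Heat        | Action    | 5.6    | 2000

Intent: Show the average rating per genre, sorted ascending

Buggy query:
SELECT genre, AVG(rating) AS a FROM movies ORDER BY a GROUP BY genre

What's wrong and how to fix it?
Bug: ORDER BY appears before GROUP BY; SQL clause order requires GROUP BY first

Fix: Move ORDER BY to the end, after GROUP BY

Corrected query:
SELECT genre, AVG(rating) AS a FROM movies GROUP BY genre ORDER BY a

Result:
genre     | a       
----------+---------
Action    | 6.333333
Drama     | 6.75    
Animation | 7.5     
Horror    | 8.25    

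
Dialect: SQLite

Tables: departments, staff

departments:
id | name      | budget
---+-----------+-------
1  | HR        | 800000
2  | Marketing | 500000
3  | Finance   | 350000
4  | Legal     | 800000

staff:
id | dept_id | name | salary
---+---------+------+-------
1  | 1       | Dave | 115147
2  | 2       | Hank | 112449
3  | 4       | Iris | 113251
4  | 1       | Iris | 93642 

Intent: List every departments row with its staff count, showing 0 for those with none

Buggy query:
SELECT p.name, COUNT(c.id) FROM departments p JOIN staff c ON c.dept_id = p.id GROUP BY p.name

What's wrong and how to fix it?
Bug: An inner join excludes parents with zero children

Fix: Use LEFT JOIN so parents without children still appear (COUNT(c.id) gives 0)

Corrected query:
SELECT p.name, COUNT(c.id) FROM departments p LEFT JOIN staff c ON c.dept_id = p.id GROUP BY p.name

Result:
name      | COUNT(c.id)
----------+------------
Finance   | 0          
HR        | 2          
Legal     | 1          
Marketing | 1          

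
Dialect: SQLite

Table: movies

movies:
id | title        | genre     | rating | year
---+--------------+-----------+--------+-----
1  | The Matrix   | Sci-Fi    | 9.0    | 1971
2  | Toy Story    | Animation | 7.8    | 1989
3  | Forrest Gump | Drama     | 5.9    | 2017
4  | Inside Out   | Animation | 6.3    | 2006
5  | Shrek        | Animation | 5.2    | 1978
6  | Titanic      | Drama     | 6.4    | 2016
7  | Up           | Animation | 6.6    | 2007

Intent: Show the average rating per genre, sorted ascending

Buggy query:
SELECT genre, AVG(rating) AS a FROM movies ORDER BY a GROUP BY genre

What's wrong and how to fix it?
Bug: ORDER BY appears before GROUP BY; SQL clause order requires GROUP BY first

Fix: Reorder: SELECT … FROM … GROUP BY … ORDER BY …

Corrected query:
SELECT genre, AVG(rating) AS a FROM movies GROUP BY genre ORDER BY a

Result:
genre     | a    
----------+------
Drama     | 6.15 
Animation | 6.475
Sci-Fi    | 9    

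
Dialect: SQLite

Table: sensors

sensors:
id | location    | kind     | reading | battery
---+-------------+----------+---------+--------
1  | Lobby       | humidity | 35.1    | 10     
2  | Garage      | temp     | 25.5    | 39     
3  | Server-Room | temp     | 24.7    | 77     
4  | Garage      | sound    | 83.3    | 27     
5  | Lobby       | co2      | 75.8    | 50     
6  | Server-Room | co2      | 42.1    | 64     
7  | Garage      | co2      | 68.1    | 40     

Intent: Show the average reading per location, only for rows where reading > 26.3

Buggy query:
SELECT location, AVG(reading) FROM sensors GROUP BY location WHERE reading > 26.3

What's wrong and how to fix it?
Bug: Row-level WHERE must come before GROUP BY in the clause order

Fix: Move the WHERE clause before GROUP BY

Corrected query:
SELECT location, AVG(reading) FROM sensors WHERE reading > 26.3 GROUP BY location

Result:
location    | AVG(reading)
------------+-------------
Garage      | 75.7        
Lobby       | 55.45       
Server-Room | 42.1        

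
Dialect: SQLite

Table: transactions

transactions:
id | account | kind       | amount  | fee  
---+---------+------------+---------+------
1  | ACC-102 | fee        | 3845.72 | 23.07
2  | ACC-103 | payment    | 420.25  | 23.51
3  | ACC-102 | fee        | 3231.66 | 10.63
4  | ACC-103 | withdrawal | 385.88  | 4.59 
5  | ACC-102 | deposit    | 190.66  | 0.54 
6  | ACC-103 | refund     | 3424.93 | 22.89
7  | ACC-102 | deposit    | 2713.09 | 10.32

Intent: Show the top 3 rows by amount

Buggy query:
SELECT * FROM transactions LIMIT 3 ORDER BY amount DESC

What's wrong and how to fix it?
Bug: ORDER BY cannot follow LIMIT; LIMIT is the final clause

Fix: Swap the clauses: ORDER BY first, then LIMIT

Corrected query:
SELECT * FROM transactions ORDER BY amount DESC LIMIT 3

Result:
id | account | kind   | amount  | fee  
---+---------+--------+---------+------
1  | ACC-102 | fee    | 3845.72 | 23.07
6  | ACC-103 | refund | 3424.93 | 22.89
3  | ACC-102 | fee    | 3231.66 | 10.63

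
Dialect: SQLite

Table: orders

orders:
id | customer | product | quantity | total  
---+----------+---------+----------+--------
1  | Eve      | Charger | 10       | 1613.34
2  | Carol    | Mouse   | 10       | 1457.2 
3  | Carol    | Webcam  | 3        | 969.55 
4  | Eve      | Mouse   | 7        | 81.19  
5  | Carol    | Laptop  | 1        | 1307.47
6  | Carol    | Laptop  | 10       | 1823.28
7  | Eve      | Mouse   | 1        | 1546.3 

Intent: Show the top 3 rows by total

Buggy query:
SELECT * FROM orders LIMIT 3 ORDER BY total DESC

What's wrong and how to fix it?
Bug: ORDER BY cannot follow LIMIT; LIMIT is the final clause

Fix: Swap the clauses: ORDER BY first, then LIMIT

Corrected query:
SELECT * FROM orders ORDER BY total DESC LIMIT 3

Result:
id | customer | product | quantity | total  
---+----------+---------+----------+--------
6  | Carol    | Laptop  | 10       | 1823.28
1  | Eve      | Charger | 10       | 1613.34
7  | Eve      | Mouse   | 1        | 1546.3 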